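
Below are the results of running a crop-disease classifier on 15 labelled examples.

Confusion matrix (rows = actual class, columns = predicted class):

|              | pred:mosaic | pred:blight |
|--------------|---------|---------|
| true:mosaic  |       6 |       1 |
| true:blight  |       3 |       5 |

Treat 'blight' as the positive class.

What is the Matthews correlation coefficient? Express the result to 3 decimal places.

MCC = (TP·TN − FP·FN) / √((TP+FP)(TP+FN)(TN+FP)(TN+FN))
Numerator = 5·6 − 1·3 = 27
Denominator = √(6·8·7·9) = √3024 = 54.9909
MCC = 27 / 54.9909 = 0.491

0.491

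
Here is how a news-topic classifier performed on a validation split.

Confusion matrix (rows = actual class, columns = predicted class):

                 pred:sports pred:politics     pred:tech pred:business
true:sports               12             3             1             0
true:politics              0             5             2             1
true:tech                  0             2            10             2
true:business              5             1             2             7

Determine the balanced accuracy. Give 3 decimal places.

0.639

Balanced accuracy = mean of per-class recall.
  sports: recall = 12/16 = 0.7500
  politics: recall = 5/8 = 0.6250
  tech: recall = 10/14 = 0.7143
  business: recall = 7/15 = 0.4667
Mean = (0.7500 + 0.6250 + 0.7143 + 0.4667) / 4 = 0.639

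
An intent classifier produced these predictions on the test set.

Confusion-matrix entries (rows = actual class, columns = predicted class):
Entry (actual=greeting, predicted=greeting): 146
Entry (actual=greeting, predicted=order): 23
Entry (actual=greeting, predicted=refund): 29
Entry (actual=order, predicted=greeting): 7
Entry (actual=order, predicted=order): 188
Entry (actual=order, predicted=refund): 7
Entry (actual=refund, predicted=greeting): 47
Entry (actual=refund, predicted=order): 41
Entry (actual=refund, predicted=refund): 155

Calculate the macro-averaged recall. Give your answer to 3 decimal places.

Per-class recall (TP/(TP+FN)):
  greeting: TP=146, FN=23+29=52 → 146/198 = 0.7374
  order: TP=188, FN=7+7=14 → 188/202 = 0.9307
  refund: TP=155, FN=47+41=88 → 155/243 = 0.6379
Macro-recall = mean = (0.7374 + 0.9307 + 0.6379) / 3 = 0.769

0.769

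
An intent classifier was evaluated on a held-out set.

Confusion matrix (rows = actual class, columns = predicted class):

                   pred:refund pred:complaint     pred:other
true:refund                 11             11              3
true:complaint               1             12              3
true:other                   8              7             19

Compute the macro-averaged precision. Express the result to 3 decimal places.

Per-class precision (TP/(TP+FP)):
  refund: TP=11, FP=1+8=9 → 11/20 = 0.5500
  complaint: TP=12, FP=11+7=18 → 12/30 = 0.4000
  other: TP=19, FP=3+3=6 → 19/25 = 0.7600
Macro-precision = mean = (0.5500 + 0.4000 + 0.7600) / 3 = 0.570

0.570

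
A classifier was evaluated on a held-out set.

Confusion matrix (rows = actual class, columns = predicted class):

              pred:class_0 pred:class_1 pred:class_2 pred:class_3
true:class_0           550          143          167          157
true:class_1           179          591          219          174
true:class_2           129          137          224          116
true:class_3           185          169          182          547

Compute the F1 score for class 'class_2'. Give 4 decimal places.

Take TP from the diagonal, FP from the rest of the 'class_2' prediction marginal, FN from the rest of the 'class_2' actual marginal.
F1 score = 2·TP/(2·TP+FP+FN).
class_2: TP=224, FP=167+219+182=568, FN=129+137+116=382 → 448/1398 = 0.32046

0.3205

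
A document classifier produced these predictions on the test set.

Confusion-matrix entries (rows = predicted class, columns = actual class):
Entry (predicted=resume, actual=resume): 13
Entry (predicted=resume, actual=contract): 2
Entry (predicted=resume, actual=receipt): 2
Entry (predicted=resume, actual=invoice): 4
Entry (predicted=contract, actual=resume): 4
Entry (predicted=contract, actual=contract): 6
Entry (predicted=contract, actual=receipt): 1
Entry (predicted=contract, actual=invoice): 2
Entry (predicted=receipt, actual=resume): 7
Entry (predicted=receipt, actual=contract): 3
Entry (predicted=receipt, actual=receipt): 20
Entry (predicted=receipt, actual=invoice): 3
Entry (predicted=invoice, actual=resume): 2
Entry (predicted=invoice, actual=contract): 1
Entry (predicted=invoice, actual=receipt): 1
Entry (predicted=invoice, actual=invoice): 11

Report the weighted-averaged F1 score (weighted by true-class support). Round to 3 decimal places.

0.604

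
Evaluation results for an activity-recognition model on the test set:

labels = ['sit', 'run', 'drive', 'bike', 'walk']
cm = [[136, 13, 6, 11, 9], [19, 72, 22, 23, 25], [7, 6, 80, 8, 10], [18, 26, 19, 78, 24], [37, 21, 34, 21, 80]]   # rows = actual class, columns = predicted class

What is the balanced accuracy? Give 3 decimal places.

Balanced accuracy = mean of per-class recall.
  sit: recall = 136/175 = 0.7771
  run: recall = 72/161 = 0.4472
  drive: recall = 80/111 = 0.7207
  bike: recall = 78/165 = 0.4727
  walk: recall = 80/193 = 0.4145
Mean = (0.7771 + 0.4472 + 0.7207 + 0.4727 + 0.4145) / 5 = 0.566

0.566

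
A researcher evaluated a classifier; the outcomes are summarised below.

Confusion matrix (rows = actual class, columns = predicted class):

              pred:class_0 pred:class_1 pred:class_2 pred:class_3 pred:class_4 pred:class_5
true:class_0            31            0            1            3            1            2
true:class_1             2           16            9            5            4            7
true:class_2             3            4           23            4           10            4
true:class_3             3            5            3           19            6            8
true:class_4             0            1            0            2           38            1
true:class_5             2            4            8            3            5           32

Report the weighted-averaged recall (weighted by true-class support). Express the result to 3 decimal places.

0.591

Per-class recall (TP/(TP+FN)):
  class_0: TP=31, FN=0+1+3+1+2=7 → 31/38 = 0.8158
  class_1: TP=16, FN=2+9+5+4+7=27 → 16/43 = 0.3721
  class_2: TP=23, FN=3+4+4+10+4=25 → 23/48 = 0.4792
  class_3: TP=19, FN=3+5+3+6+8=25 → 19/44 = 0.4318
  class_4: TP=38, FN=0+1+0+2+1=4 → 38/42 = 0.9048
  class_5: TP=32, FN=2+4+8+3+5=22 → 32/54 = 0.5926
Weighted-recall = Σ (supportᵢ/N)·recallᵢ with N=269: (38/269)·0.8158 + (43/269)·0.3721 + (48/269)·0.4792 + (44/269)·0.4318 + (42/269)·0.9048 + (54/269)·0.5926 = 0.591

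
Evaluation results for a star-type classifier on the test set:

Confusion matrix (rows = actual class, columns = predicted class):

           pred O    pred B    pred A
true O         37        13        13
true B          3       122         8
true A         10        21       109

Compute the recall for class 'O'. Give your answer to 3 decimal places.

Take TP from the diagonal, FP from the rest of the 'O' prediction marginal, FN from the rest of the 'O' actual marginal.
recall = TP/(TP+FN).
O: TP=37, FN=13+13=26 → 37/63 = 0.5873

0.587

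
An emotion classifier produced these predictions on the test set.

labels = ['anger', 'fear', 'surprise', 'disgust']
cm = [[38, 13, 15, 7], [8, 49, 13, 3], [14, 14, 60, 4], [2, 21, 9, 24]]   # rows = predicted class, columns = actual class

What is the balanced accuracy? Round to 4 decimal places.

Balanced accuracy = mean of per-class recall.
  anger: recall = 38/62 = 0.61290
  fear: recall = 49/97 = 0.50515
  surprise: recall = 60/97 = 0.61856
  disgust: recall = 24/38 = 0.63158
Mean = (0.61290 + 0.50515 + 0.61856 + 0.63158) / 4 = 0.5920

0.5920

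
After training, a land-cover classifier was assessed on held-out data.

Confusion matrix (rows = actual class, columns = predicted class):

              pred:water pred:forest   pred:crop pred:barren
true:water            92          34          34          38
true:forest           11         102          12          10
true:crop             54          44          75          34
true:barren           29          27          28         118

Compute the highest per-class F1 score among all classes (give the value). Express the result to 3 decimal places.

0.596

Per-class F1 score (2·TP/(2·TP+FP+FN)):
  water: TP=92, FP=11+54+29=94, FN=34+34+38=106 → 184/384 = 0.4792
  forest: TP=102, FP=34+44+27=105, FN=11+12+10=33 → 204/342 = 0.5965
  crop: TP=75, FP=34+12+28=74, FN=54+44+34=132 → 150/356 = 0.4213
  barren: TP=118, FP=38+10+34=82, FN=29+27+28=84 → 236/402 = 0.5871
Highest is class 'forest' with F1 score = 0.596.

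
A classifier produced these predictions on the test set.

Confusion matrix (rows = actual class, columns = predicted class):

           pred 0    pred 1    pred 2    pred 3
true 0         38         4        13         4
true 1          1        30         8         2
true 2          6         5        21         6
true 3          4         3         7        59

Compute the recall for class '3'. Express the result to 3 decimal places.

One-vs-rest for '3': TP = diagonal; FP = other classes predicted '3'; FN = '3' predicted as other.
recall = TP/(TP+FN).
3: TP=59, FN=4+3+7=14 → 59/73 = 0.8082

0.808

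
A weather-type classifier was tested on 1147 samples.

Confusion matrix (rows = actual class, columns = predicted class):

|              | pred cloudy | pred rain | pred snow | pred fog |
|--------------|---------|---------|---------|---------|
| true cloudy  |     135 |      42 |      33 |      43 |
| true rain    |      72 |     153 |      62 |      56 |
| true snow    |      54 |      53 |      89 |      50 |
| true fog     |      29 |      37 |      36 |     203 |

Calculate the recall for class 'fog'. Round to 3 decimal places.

0.666

Take TP from the diagonal, FP from the rest of the 'fog' prediction marginal, FN from the rest of the 'fog' actual marginal.
recall = TP/(TP+FN).
fog: TP=203, FN=29+37+36=102 → 203/305 = 0.6656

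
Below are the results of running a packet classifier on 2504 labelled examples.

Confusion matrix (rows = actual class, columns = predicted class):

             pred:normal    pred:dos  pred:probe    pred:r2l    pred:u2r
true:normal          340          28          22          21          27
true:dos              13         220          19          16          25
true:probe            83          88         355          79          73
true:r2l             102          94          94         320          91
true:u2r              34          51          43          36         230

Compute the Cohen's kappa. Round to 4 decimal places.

Observed agreement pₒ = trace/N = 1465/2504 = 0.58506
Expected agreement pₑ = Σ (rowᵢ·colᵢ)/N² = (438·572 + 293·481 + 678·533 + 701·472 + 394·446)/2504² = 0.20087
κ = (pₒ − pₑ)/(1 − pₑ) = (0.58506 − 0.20087)/(1 − 0.20087) = 0.4808

0.4808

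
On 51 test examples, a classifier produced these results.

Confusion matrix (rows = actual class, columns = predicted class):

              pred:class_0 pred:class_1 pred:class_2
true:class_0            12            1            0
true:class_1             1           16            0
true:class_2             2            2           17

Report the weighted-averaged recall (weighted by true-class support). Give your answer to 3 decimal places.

0.882

Per-class recall (TP/(TP+FN)):
  class_0: TP=12, FN=1+0=1 → 12/13 = 0.9231
  class_1: TP=16, FN=1+0=1 → 16/17 = 0.9412
  class_2: TP=17, FN=2+2=4 → 17/21 = 0.8095
Weighted-recall = Σ (supportᵢ/N)·recallᵢ with N=51: (13/51)·0.9231 + (17/51)·0.9412 + (21/51)·0.8095 = 0.882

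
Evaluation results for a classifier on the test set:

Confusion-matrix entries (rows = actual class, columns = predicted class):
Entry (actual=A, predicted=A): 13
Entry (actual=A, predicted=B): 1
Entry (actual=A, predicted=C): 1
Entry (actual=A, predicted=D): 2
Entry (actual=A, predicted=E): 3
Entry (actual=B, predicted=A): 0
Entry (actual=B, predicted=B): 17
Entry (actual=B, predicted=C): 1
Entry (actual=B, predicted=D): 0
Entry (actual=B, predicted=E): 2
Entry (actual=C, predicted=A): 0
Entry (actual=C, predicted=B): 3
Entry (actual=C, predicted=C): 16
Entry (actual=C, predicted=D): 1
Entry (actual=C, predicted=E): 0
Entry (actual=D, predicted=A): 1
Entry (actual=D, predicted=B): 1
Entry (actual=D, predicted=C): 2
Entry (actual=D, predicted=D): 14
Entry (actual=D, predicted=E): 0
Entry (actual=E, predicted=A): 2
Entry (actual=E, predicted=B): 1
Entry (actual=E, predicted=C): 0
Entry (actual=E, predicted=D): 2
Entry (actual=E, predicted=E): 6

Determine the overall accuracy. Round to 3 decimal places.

0.742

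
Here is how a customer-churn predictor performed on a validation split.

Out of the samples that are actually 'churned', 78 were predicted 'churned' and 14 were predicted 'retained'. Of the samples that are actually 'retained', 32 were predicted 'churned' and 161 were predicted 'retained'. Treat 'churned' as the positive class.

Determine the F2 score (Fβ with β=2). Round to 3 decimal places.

Fβ = (1+β²)·TP / ((1+β²)·TP + β²·FN + FP), with β²=4
= 5·78 / (5·78 + 4·14 + 32) = 0.816

0.816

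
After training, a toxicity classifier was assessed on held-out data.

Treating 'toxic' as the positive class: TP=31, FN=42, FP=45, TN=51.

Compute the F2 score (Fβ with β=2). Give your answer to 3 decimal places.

0.421

Fβ = (1+β²)·TP / ((1+β²)·TP + β²·FN + FP), with β²=4
= 5·31 / (5·31 + 4·42 + 45) = 0.421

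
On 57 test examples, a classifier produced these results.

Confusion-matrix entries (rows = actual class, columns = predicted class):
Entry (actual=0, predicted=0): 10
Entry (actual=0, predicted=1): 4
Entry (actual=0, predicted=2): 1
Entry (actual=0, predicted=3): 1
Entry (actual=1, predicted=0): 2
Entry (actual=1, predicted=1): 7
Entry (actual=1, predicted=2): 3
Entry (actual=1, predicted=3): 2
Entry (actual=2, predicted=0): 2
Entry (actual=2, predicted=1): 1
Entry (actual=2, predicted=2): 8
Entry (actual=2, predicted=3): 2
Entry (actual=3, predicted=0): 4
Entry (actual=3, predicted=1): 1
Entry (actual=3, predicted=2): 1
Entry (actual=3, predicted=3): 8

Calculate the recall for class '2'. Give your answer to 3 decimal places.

0.615

Take TP from the diagonal, FP from the rest of the '2' prediction marginal, FN from the rest of the '2' actual marginal.
recall = TP/(TP+FN).
2: TP=8, FN=2+1+2=5 → 8/13 = 0.6154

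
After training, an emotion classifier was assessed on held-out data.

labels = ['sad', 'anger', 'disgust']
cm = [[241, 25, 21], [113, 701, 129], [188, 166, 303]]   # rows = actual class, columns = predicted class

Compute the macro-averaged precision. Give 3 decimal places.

Per-class precision (TP/(TP+FP)):
  sad: TP=241, FP=113+188=301 → 241/542 = 0.4446
  anger: TP=701, FP=25+166=191 → 701/892 = 0.7859
  disgust: TP=303, FP=21+129=150 → 303/453 = 0.6689
Macro-precision = mean = (0.4446 + 0.7859 + 0.6689) / 3 = 0.633

0.633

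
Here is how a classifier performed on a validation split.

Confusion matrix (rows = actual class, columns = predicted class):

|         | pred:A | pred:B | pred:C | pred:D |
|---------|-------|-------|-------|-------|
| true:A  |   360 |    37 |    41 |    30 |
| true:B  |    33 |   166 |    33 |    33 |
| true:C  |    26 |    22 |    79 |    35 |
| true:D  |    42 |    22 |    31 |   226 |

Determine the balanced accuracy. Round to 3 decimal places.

Balanced accuracy = mean of per-class recall.
  A: recall = 360/468 = 0.7692
  B: recall = 166/265 = 0.6264
  C: recall = 79/162 = 0.4877
  D: recall = 226/321 = 0.7040
Mean = (0.7692 + 0.6264 + 0.4877 + 0.7040) / 4 = 0.647

0.647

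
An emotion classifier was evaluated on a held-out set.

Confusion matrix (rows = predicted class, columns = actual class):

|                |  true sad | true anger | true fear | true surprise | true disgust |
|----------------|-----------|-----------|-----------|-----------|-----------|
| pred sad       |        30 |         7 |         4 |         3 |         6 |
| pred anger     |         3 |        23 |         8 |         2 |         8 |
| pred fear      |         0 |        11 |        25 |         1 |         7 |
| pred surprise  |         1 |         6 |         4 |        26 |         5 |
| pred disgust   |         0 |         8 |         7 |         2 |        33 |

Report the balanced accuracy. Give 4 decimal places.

0.6291

Balanced accuracy = mean of per-class recall.
  sad: recall = 30/34 = 0.88235
  anger: recall = 23/55 = 0.41818
  fear: recall = 25/48 = 0.52083
  surprise: recall = 26/34 = 0.76471
  disgust: recall = 33/59 = 0.55932
Mean = (0.88235 + 0.41818 + 0.52083 + 0.76471 + 0.55932) / 5 = 0.6291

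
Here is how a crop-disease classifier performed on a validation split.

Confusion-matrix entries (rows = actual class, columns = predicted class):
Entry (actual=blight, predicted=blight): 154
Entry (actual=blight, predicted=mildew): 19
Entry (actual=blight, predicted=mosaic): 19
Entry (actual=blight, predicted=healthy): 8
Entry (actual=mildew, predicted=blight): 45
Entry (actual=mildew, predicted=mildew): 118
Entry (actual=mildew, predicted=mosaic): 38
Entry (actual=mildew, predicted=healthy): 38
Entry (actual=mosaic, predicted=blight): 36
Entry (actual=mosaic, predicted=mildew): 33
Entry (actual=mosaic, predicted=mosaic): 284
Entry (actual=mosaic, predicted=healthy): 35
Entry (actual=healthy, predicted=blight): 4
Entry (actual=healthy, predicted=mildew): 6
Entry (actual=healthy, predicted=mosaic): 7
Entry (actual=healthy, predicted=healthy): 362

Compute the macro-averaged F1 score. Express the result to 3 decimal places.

0.731

Per-class F1 score (2·TP/(2·TP+FP+FN)):
  blight: TP=154, FP=45+36+4=85, FN=19+19+8=46 → 308/439 = 0.7016
  mildew: TP=118, FP=19+33+6=58, FN=45+38+38=121 → 236/415 = 0.5687
  mosaic: TP=284, FP=19+38+7=64, FN=36+33+35=104 → 568/736 = 0.7717
  healthy: TP=362, FP=8+38+35=81, FN=4+6+7=17 → 724/822 = 0.8808
Macro-F1 score = mean = (0.7016 + 0.5687 + 0.7717 + 0.8808) / 4 = 0.731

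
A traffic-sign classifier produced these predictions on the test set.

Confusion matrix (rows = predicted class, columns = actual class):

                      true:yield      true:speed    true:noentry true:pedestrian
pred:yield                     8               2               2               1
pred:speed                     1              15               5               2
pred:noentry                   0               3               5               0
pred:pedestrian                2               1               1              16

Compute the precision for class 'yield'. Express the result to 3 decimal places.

0.615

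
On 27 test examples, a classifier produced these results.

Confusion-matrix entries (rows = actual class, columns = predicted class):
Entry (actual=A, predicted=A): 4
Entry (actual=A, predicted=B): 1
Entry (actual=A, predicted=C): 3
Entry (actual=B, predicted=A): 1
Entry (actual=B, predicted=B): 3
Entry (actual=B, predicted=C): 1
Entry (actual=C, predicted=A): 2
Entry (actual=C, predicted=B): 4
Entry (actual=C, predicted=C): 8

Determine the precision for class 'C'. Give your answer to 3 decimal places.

0.667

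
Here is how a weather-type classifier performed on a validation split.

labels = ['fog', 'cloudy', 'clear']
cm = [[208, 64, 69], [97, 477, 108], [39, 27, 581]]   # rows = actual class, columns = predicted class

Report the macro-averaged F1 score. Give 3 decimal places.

0.733

Per-class F1 score (2·TP/(2·TP+FP+FN)):
  fog: TP=208, FP=97+39=136, FN=64+69=133 → 416/685 = 0.6073
  cloudy: TP=477, FP=64+27=91, FN=97+108=205 → 954/1250 = 0.7632
  clear: TP=581, FP=69+108=177, FN=39+27=66 → 1162/1405 = 0.8270
Macro-F1 score = mean = (0.6073 + 0.7632 + 0.8270) / 3 = 0.733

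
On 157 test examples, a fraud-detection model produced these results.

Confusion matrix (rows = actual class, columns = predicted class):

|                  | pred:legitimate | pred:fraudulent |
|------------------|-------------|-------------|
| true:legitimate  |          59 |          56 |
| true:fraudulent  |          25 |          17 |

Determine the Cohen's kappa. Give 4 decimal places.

Observed agreement pₒ = trace/N = 76/157 = 0.48408
Expected agreement pₑ = Σ (rowᵢ·colᵢ)/N² = (115·84 + 42·73)/157² = 0.51629
κ = (pₒ − pₑ)/(1 − pₑ) = (0.48408 − 0.51629)/(1 − 0.51629) = -0.0666

-0.0666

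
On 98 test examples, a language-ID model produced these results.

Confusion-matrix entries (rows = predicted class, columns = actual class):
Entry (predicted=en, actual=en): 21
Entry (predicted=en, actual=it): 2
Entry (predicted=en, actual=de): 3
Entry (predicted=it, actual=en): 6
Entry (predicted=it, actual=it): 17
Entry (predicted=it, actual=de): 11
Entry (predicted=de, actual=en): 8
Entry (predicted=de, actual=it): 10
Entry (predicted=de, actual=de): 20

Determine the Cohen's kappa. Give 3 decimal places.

Observed agreement pₒ = trace/N = 58/98 = 0.5918
Expected agreement pₑ = Σ (rowᵢ·colᵢ)/N² = (35·26 + 29·34 + 34·38)/98² = 0.3319
κ = (pₒ − pₑ)/(1 − pₑ) = (0.5918 − 0.3319)/(1 − 0.3319) = 0.389

0.389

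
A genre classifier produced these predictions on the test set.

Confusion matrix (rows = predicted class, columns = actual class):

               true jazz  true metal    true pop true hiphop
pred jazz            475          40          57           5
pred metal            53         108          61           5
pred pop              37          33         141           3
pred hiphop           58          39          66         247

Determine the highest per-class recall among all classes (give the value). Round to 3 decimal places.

0.950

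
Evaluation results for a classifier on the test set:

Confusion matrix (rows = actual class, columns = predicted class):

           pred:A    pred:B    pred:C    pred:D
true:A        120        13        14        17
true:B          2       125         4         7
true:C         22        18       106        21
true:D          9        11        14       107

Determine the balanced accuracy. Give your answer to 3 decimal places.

0.758

Balanced accuracy = mean of per-class recall.
  A: recall = 120/164 = 0.7317
  B: recall = 125/138 = 0.9058
  C: recall = 106/167 = 0.6347
  D: recall = 107/141 = 0.7589
Mean = (0.7317 + 0.9058 + 0.6347 + 0.7589) / 4 = 0.758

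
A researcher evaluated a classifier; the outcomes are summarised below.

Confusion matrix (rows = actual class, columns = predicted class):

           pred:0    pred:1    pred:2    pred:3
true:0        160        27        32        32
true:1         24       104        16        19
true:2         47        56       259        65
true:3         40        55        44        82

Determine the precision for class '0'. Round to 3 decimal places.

0.590

One-vs-rest for '0': TP = diagonal; FP = other classes predicted '0'; FN = '0' predicted as other.
precision = TP/(TP+FP).
0: TP=160, FP=24+47+40=111 → 160/271 = 0.5904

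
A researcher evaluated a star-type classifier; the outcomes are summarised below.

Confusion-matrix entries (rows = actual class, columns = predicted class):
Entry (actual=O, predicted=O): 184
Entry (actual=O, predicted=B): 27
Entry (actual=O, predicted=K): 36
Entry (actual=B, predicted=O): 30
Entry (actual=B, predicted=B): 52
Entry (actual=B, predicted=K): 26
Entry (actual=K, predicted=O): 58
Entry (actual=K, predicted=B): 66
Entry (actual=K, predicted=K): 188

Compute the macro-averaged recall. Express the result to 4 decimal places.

0.6097

Per-class recall (TP/(TP+FN)):
  O: TP=184, FN=27+36=63 → 184/247 = 0.74494
  B: TP=52, FN=30+26=56 → 52/108 = 0.48148
  K: TP=188, FN=58+66=124 → 188/312 = 0.60256
Macro-recall = mean = (0.74494 + 0.48148 + 0.60256) / 3 = 0.6097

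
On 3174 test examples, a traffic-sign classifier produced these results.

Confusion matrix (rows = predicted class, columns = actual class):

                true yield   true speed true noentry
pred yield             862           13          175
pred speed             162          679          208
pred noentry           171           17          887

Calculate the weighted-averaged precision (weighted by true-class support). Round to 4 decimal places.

0.7838

Per-class precision (TP/(TP+FP)):
  yield: TP=862, FP=13+175=188 → 862/1050 = 0.82095
  speed: TP=679, FP=162+208=370 → 679/1049 = 0.64728
  noentry: TP=887, FP=171+17=188 → 887/1075 = 0.82512
Weighted-precision = Σ (supportᵢ/N)·precisionᵢ with N=3174: (1195/3174)·0.82095 + (709/3174)·0.64728 + (1270/3174)·0.82512 = 0.7838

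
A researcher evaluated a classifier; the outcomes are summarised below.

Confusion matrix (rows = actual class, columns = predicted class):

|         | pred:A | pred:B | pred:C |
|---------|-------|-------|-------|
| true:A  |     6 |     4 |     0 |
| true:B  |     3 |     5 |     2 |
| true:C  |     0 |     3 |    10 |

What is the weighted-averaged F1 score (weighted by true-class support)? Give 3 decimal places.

0.644

Per-class F1 score (2·TP/(2·TP+FP+FN)):
  A: TP=6, FP=3+0=3, FN=4+0=4 → 12/19 = 0.6316
  B: TP=5, FP=4+3=7, FN=3+2=5 → 10/22 = 0.4545
  C: TP=10, FP=0+2=2, FN=0+3=3 → 20/25 = 0.8000
Weighted-F1 score = Σ (supportᵢ/N)·F1 scoreᵢ with N=33: (10/33)·0.6316 + (10/33)·0.4545 + (13/33)·0.8000 = 0.644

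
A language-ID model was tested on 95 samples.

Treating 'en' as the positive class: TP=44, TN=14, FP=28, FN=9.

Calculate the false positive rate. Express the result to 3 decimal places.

FPR = FP/(FP+TN) = 28/(28+14) = 0.667

0.667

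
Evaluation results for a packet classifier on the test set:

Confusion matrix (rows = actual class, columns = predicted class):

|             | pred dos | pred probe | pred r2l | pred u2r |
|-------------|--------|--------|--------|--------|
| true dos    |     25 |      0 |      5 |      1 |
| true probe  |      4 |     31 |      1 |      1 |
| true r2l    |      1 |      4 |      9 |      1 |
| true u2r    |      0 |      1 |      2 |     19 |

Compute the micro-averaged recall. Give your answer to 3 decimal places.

Micro-averaging pools counts across classes: ΣTP=84, ΣFP=21, ΣFN=21.
Micro-recall = TP/(TP+FN) on pooled counts = 0.800 (equals overall accuracy in single-label multiclass).

0.800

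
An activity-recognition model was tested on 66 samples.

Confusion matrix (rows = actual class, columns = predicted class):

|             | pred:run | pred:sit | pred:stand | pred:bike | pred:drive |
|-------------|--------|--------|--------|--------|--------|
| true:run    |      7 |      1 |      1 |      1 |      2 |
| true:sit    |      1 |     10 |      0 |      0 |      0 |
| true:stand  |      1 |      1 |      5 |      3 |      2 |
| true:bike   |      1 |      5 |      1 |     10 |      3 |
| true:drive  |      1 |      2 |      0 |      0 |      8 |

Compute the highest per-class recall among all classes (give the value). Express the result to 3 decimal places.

Per-class recall (TP/(TP+FN)):
  run: TP=7, FN=1+1+1+2=5 → 7/12 = 0.5833
  sit: TP=10, FN=1+0+0+0=1 → 10/11 = 0.9091
  stand: TP=5, FN=1+1+3+2=7 → 5/12 = 0.4167
  bike: TP=10, FN=1+5+1+3=10 → 10/20 = 0.5000
  drive: TP=8, FN=1+2+0+0=3 → 8/11 = 0.7273
Highest is class 'sit' with recall = 0.909.

0.909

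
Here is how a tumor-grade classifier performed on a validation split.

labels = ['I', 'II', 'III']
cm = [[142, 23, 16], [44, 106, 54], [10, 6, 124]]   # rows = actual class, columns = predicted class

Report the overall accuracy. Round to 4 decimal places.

Accuracy = trace / total = (142+106+124=372) / 525 = 372/525 = 0.7086

0.7086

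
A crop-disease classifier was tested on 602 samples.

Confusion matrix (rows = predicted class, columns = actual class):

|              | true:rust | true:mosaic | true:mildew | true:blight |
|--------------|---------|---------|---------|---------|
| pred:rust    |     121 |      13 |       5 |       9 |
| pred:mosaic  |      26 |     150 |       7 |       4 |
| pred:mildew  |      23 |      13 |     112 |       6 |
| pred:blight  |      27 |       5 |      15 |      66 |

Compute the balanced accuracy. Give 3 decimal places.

0.756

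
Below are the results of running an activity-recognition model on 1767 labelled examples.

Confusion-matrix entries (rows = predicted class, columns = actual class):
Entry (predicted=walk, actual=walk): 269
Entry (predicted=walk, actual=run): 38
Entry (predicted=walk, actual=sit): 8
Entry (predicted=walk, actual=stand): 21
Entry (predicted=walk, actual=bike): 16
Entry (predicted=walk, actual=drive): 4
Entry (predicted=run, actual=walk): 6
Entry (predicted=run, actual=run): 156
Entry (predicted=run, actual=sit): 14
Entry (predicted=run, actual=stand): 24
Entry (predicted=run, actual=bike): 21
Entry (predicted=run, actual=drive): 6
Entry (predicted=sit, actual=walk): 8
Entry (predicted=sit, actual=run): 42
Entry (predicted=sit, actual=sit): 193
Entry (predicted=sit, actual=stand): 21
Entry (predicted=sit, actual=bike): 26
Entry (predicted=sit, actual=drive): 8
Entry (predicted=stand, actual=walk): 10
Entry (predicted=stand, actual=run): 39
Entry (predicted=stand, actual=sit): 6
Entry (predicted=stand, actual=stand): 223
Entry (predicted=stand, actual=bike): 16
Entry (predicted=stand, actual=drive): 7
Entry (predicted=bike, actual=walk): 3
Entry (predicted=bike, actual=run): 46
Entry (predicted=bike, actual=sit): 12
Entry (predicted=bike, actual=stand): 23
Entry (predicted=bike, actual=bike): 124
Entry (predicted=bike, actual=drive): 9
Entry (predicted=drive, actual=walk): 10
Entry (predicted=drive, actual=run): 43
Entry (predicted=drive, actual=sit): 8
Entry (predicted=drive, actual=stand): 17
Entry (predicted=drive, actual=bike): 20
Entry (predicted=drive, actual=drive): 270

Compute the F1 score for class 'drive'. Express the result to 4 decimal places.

F1 score = 2·TP/(2·TP+FP+FN).
drive: TP=270, FP=10+43+8+17+20=98, FN=4+6+8+7+9=34 → 540/672 = 0.80357

0.8036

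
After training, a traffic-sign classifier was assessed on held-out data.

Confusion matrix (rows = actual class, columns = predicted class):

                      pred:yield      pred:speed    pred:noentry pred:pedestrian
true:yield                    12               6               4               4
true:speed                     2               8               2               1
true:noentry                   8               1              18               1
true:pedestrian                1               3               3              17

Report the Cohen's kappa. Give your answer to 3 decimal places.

Observed agreement pₒ = trace/N = 55/91 = 0.6044
Expected agreement pₑ = Σ (rowᵢ·colᵢ)/N² = (26·23 + 13·18 + 28·27 + 24·23)/91² = 0.2584
κ = (pₒ − pₑ)/(1 − pₑ) = (0.6044 − 0.2584)/(1 − 0.2584) = 0.467

0.467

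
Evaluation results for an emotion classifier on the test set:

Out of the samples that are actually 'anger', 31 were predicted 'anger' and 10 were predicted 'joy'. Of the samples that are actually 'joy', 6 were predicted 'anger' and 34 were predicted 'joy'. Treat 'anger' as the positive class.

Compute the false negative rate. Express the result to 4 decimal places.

0.2439

FNR = FN/(FN+TP) = 10/(10+31) = 0.2439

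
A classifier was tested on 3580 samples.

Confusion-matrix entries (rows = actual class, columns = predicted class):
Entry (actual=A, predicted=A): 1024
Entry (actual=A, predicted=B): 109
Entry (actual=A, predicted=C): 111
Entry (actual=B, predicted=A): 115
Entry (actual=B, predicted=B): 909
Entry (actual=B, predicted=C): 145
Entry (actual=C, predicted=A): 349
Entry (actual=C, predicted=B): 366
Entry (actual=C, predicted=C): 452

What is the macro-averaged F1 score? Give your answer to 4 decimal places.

0.6480

Per-class F1 score (2·TP/(2·TP+FP+FN)):
  A: TP=1024, FP=115+349=464, FN=109+111=220 → 2048/2732 = 0.74963
  B: TP=909, FP=109+366=475, FN=115+145=260 → 1818/2553 = 0.71210
  C: TP=452, FP=111+145=256, FN=349+366=715 → 904/1875 = 0.48213
Macro-F1 score = mean = (0.74963 + 0.71210 + 0.48213) / 3 = 0.6480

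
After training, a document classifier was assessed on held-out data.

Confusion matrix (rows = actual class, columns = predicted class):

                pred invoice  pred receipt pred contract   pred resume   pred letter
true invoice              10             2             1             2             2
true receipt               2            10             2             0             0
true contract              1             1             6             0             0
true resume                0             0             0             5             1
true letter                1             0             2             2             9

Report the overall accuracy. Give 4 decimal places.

0.6780

Accuracy = trace / total = (10+10+6+5+9=40) / 59 = 40/59 = 0.6780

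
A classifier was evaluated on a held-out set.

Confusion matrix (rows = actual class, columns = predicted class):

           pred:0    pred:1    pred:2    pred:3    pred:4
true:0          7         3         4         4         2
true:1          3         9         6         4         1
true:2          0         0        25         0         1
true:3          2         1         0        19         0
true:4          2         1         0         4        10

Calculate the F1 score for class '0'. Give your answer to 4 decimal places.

Treat '0' as positive and all other classes as negative.
F1 score = 2·TP/(2·TP+FP+FN).
0: TP=7, FP=3+0+2+2=7, FN=3+4+4+2=13 → 14/34 = 0.41176

0.4118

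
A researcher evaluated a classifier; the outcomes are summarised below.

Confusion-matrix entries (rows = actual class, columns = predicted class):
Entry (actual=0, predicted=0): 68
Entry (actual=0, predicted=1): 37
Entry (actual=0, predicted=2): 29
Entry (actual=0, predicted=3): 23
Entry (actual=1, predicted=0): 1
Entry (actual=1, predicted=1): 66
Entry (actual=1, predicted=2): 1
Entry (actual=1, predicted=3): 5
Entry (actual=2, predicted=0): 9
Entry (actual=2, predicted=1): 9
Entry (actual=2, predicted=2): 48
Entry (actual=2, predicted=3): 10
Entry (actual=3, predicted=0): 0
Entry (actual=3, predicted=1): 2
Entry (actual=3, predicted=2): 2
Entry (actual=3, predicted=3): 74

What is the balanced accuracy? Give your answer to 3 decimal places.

0.729

Balanced accuracy = mean of per-class recall.
  0: recall = 68/157 = 0.4331
  1: recall = 66/73 = 0.9041
  2: recall = 48/76 = 0.6316
  3: recall = 74/78 = 0.9487
Mean = (0.4331 + 0.9041 + 0.6316 + 0.9487) / 4 = 0.729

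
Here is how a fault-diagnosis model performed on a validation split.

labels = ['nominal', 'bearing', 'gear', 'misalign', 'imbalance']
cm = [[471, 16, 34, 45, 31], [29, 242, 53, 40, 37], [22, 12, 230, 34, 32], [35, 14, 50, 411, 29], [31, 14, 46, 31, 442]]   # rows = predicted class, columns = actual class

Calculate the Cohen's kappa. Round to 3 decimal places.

0.670

Observed agreement pₒ = trace/N = 1796/2431 = 0.7388
Expected agreement pₑ = Σ (rowᵢ·colᵢ)/N² = (588·597 + 298·401 + 413·330 + 561·539 + 571·564)/2431² = 0.2083
κ = (pₒ − pₑ)/(1 − pₑ) = (0.7388 − 0.2083)/(1 − 0.2083) = 0.670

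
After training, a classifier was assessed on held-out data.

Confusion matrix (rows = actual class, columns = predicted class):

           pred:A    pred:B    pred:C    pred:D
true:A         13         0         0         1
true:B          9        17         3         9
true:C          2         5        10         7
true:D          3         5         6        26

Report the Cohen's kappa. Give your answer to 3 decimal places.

Observed agreement pₒ = trace/N = 66/116 = 0.5690
Expected agreement pₑ = Σ (rowᵢ·colᵢ)/N² = (14·27 + 38·27 + 24·19 + 40·43)/116² = 0.2661
κ = (pₒ − pₑ)/(1 − pₑ) = (0.5690 − 0.2661)/(1 − 0.2661) = 0.413

0.413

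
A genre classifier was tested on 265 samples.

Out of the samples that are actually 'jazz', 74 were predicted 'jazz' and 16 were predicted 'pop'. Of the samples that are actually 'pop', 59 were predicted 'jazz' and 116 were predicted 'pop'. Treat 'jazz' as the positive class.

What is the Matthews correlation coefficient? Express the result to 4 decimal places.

0.4595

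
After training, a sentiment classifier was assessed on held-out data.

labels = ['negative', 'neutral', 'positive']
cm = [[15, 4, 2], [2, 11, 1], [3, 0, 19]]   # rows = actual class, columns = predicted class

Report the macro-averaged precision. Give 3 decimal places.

Per-class precision (TP/(TP+FP)):
  negative: TP=15, FP=2+3=5 → 15/20 = 0.7500
  neutral: TP=11, FP=4+0=4 → 11/15 = 0.7333
  positive: TP=19, FP=2+1=3 → 19/22 = 0.8636
Macro-precision = mean = (0.7500 + 0.7333 + 0.8636) / 3 = 0.782

0.782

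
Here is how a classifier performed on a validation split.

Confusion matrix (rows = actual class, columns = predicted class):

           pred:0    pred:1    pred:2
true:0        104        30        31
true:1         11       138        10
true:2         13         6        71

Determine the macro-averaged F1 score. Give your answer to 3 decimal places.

0.747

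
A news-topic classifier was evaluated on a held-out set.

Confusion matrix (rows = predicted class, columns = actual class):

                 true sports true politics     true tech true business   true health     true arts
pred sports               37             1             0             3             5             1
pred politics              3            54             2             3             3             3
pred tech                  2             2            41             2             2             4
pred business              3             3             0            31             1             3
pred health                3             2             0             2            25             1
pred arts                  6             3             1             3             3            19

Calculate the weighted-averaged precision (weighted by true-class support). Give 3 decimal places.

0.750

Per-class precision (TP/(TP+FP)):
  sports: TP=37, FP=1+0+3+5+1=10 → 37/47 = 0.7872
  politics: TP=54, FP=3+2+3+3+3=14 → 54/68 = 0.7941
  tech: TP=41, FP=2+2+2+2+4=12 → 41/53 = 0.7736
  business: TP=31, FP=3+3+0+1+3=10 → 31/41 = 0.7561
  health: TP=25, FP=3+2+0+2+1=8 → 25/33 = 0.7576
  arts: TP=19, FP=6+3+1+3+3=16 → 19/35 = 0.5429
Weighted-precision = Σ (supportᵢ/N)·precisionᵢ with N=277: (54/277)·0.7872 + (65/277)·0.7941 + (44/277)·0.7736 + (44/277)·0.7561 + (39/277)·0.7576 + (31/277)·0.5429 = 0.750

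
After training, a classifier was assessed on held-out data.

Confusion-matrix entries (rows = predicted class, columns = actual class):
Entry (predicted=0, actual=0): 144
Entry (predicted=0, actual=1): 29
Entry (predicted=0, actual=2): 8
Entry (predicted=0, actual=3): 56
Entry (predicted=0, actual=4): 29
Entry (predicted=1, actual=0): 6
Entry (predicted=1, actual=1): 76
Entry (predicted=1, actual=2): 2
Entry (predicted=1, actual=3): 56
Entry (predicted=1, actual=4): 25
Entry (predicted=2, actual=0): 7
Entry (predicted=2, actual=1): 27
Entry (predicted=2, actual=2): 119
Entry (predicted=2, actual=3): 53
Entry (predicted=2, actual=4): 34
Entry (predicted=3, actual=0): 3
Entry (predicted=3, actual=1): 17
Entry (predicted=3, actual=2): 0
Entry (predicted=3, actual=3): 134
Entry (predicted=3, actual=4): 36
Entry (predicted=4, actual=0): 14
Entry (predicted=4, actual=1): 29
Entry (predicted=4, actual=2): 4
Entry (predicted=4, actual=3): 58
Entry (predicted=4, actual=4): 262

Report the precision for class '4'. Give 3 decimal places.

0.714

Treat '4' as positive and all other classes as negative.
precision = TP/(TP+FP).
4: TP=262, FP=14+29+4+58=105 → 262/367 = 0.7139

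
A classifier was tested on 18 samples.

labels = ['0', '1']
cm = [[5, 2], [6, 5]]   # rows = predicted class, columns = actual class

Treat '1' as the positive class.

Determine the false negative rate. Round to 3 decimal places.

0.286

FNR = FN/(FN+TP) = 2/(2+5) = 0.286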